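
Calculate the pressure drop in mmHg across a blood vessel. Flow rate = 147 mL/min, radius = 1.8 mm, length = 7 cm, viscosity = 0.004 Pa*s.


dP = 8*mu*L*Q / (pi*r^4)
Q = 147 mL/min = 2.45e-06 m^3/s
dP = 166.408 Pa = 166.408 / 133.322 mmHg = 1.248 mmHg


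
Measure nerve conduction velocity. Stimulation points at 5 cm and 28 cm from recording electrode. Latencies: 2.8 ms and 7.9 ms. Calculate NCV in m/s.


Distance = (28 - 5) / 100 = 0.23 m
dt = (7.9 - 2.8) / 1000 = 0.0051 s
NCV = dist / dt = 45.1 m/s


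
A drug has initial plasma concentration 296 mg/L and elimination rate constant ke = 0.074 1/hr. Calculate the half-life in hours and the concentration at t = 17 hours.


t_half = ln(2) / ke = 0.693147 / 0.074 = 9.367 hr
C(t) = C0 * exp(-ke*t) = 296 * exp(-0.074*17)
C(17) = 84.13 mg/L


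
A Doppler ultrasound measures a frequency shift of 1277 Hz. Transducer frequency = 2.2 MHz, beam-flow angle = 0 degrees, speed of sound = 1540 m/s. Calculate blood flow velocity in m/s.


v = fd * c / (2 * f0 * cos(theta))
v = 1277 * 1540 / (2 * 2.2000e+06 * cos(0))
v = 0.447 m/s


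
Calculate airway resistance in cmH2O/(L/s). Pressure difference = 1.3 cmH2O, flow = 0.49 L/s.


R = dP / flow
R = 1.3 / 0.49
R = 2.653 cmH2O/(L/s)


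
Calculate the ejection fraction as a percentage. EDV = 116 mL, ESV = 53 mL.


SV = EDV - ESV = 116 - 53 = 63 mL
EF = SV/EDV * 100 = 63/116 * 100
EF = 54.31%


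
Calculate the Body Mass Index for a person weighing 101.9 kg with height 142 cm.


BMI = weight / height^2
height = 142 cm = 1.42 m
BMI = 101.9 / 1.42^2
BMI = 50.54 kg/m^2


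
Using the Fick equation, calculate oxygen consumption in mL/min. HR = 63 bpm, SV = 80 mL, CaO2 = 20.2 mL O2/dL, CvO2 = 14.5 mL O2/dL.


CO = HR*SV = 63*80/1000 = 5.04 L/min
a-v O2 diff = 20.2 - 14.5 = 5.7 mL/dL
VO2 = CO * (CaO2-CvO2) * 10 dL/L
VO2 = 5.04 * 5.7 * 10
VO2 = 287.3 mL/min


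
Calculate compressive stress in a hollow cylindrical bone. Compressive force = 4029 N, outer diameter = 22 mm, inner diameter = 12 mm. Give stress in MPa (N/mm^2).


A = pi*(r_o^2 - r_i^2)
r_o = 11 mm, r_i = 6 mm
A = 267.035 mm^2
sigma = F/A = 4029 / 267.035
sigma = 15.09 MPa


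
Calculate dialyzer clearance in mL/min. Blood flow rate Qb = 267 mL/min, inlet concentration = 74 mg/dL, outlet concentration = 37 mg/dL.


K = Qb * (Cb_in - Cb_out) / Cb_in
K = 267 * (74 - 37) / 74
K = 133.5 mL/min


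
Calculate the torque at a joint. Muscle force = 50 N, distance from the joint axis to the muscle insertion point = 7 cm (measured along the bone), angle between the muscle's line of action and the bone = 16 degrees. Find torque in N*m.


Torque = F * d * sin(theta)   (moment arm = d*sin(theta))
d = 7 cm = 0.07 m
Torque = 50 * 0.07 * sin(16)
Torque = 0.9647 N*m


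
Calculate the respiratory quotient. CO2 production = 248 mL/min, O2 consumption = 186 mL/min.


RQ = VCO2 / VO2
RQ = 248 / 186
RQ = 1.333


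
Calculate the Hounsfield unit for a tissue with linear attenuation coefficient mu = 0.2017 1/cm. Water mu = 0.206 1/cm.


HU = ((mu_tissue - mu_water) / mu_water) * 1000
HU = ((0.2017 - 0.206) / 0.206) * 1000
HU = -20.87


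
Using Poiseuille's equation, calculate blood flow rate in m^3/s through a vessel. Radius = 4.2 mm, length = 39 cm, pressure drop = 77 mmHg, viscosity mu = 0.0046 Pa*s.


Q = pi*r^4*dP / (8*mu*L)
r = 0.0042 m, L = 0.39 m
dP = 77 mmHg = 10265.794 Pa
Q = 6.9924e-04 m^3/s


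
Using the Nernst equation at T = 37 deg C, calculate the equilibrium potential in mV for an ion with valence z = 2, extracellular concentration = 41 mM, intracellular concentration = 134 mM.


E = (RT/(zF)) * ln(C_out/C_in)
T = 37 + 273.15 = 310.15 K
E = (8.314 * 310.15 / (2 * 96485)) * ln(41/134)
E = -15.82 mV


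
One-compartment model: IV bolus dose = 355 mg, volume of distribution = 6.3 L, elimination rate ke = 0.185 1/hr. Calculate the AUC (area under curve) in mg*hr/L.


C0 = Dose/Vd = 355/6.3 = 56.3492 mg/L
AUC = C0/ke = 56.3492/0.185
AUC = 304.6 mg*hr/L


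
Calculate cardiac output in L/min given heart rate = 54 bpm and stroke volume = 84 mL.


CO = HR * SV
CO = 54 * 84 / 1000
CO = 4.536 L/min


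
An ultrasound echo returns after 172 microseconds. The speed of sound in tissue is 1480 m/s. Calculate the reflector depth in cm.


depth = c * t / 2
t = 172 us = 1.7200e-04 s
depth = 1480 * 1.7200e-04 / 2
depth = 0.12728 m = 12.728 cm


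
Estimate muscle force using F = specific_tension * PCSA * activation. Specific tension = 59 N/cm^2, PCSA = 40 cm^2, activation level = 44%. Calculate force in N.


F = sigma * PCSA * activation
F = 59 * 40 * 0.44
F = 1038 N


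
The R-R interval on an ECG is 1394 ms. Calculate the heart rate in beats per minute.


HR = 60 / RR_interval(s)
RR = 1394 ms = 1.394 s
HR = 60 / 1.394 = 43.04 bpm


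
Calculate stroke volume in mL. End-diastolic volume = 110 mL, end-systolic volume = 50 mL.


SV = EDV - ESV
SV = 110 - 50
SV = 60 mL


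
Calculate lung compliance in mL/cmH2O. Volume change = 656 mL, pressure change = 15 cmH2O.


C = dV / dP
C = 656 / 15
C = 43.73 mL/cmH2O


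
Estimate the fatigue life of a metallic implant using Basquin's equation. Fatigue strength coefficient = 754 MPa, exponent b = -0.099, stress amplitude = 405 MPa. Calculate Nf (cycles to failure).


sigma_a = sigma_f' * (2Nf)^b
2Nf = (sigma_a/sigma_f')^(1/b)
2Nf = (405/754)^(1/-0.099)
2Nf = 532.6323
Nf = 266.3


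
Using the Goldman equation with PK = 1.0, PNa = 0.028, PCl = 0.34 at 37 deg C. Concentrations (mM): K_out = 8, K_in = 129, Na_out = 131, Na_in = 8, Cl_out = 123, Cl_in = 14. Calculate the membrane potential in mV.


Vm = (RT/F)*ln((PK*Ko + PNa*Nao + PCl*Cli)/(PK*Ki + PNa*Nai + PCl*Clo))
Numer = 16.428, Denom = 171.044
Vm = -62.62 mV


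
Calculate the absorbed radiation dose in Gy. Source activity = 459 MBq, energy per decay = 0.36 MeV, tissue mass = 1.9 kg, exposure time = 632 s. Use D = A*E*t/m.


A = 459 MBq = 4.5900e+08 Bq
E = 0.36 MeV = 5.7672e-14 J
D = A*E*t/m = 4.5900e+08*5.7672e-14*632/1.9
D = 0.008805 Gy


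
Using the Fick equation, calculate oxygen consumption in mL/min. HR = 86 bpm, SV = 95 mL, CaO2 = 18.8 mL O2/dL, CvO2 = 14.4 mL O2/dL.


CO = HR*SV = 86*95/1000 = 8.17 L/min
a-v O2 diff = 18.8 - 14.4 = 4.4 mL/dL
VO2 = CO * (CaO2-CvO2) * 10 dL/L
VO2 = 8.17 * 4.4 * 10
VO2 = 359.5 mL/min


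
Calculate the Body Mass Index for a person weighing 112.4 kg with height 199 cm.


BMI = weight / height^2
height = 199 cm = 1.99 m
BMI = 112.4 / 1.99^2
BMI = 28.38 kg/m^2


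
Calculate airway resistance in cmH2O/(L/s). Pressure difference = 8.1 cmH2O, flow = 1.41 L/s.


R = dP / flow
R = 8.1 / 1.41
R = 5.745 cmH2O/(L/s)


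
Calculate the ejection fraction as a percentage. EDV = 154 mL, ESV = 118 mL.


SV = EDV - ESV = 154 - 118 = 36 mL
EF = SV/EDV * 100 = 36/154 * 100
EF = 23.38%


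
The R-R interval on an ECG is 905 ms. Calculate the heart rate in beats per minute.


HR = 60 / RR_interval(s)
RR = 905 ms = 0.905 s
HR = 60 / 0.905 = 66.3 bpm


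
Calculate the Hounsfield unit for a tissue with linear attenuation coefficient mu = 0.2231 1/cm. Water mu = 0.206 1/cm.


HU = ((mu_tissue - mu_water) / mu_water) * 1000
HU = ((0.2231 - 0.206) / 0.206) * 1000
HU = 83.01


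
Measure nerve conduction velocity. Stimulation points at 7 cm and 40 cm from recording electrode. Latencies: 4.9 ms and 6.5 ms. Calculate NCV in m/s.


Distance = (40 - 7) / 100 = 0.33 m
dt = (6.5 - 4.9) / 1000 = 0.0016 s
NCV = dist / dt = 206.3 m/s


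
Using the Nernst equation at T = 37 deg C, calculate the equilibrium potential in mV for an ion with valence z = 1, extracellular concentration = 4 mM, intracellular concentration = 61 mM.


E = (RT/(zF)) * ln(C_out/C_in)
T = 37 + 273.15 = 310.15 K
E = (8.314 * 310.15 / (1 * 96485)) * ln(4/61)
E = -72.82 mV


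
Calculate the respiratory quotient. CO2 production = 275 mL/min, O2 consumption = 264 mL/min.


RQ = VCO2 / VO2
RQ = 275 / 264
RQ = 1.042


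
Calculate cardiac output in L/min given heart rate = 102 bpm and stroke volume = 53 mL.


CO = HR * SV
CO = 102 * 53 / 1000
CO = 5.406 L/min


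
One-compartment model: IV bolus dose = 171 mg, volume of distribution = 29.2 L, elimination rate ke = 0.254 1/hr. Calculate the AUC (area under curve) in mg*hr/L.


C0 = Dose/Vd = 171/29.2 = 5.85616 mg/L
AUC = C0/ke = 5.85616/0.254
AUC = 23.06 mg*hr/L


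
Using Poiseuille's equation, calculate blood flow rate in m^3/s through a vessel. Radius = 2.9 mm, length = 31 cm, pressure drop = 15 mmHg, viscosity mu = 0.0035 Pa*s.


Q = pi*r^4*dP / (8*mu*L)
r = 0.0029 m, L = 0.31 m
dP = 15 mmHg = 1999.83 Pa
Q = 5.1194e-05 m^3/s


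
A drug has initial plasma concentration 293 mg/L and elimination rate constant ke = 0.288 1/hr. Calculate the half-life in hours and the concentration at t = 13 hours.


t_half = ln(2) / ke = 0.693147 / 0.288 = 2.407 hr
C(t) = C0 * exp(-ke*t) = 293 * exp(-0.288*13)
C(13) = 6.932 mg/L


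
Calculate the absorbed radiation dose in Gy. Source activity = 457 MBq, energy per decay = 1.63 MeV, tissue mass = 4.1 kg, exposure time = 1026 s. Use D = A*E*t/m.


A = 457 MBq = 4.5700e+08 Bq
E = 1.63 MeV = 2.61126e-13 J
D = A*E*t/m = 4.5700e+08*2.61126e-13*1026/4.1
D = 0.02986 Gy


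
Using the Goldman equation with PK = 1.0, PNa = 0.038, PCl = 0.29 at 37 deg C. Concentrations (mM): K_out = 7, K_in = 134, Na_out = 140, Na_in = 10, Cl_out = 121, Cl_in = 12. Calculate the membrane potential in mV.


Vm = (RT/F)*ln((PK*Ko + PNa*Nao + PCl*Cli)/(PK*Ki + PNa*Nai + PCl*Clo))
Numer = 15.8, Denom = 169.47
Vm = -63.41 mV


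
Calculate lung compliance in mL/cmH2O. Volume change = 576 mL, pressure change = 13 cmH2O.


C = dV / dP
C = 576 / 13
C = 44.31 mL/cmH2O


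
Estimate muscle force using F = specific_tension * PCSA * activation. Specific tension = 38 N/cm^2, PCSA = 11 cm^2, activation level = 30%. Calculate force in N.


F = sigma * PCSA * activation
F = 38 * 11 * 0.3
F = 125.4 N


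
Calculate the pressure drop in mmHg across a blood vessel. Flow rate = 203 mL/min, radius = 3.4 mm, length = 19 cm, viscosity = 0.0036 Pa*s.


dP = 8*mu*L*Q / (pi*r^4)
Q = 203 mL/min = 3.38333e-06 m^3/s
dP = 44.0986 Pa = 44.0986 / 133.322 mmHg = 0.3308 mmHg


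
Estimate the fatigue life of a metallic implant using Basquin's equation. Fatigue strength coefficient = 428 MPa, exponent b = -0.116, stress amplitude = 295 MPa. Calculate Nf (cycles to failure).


sigma_a = sigma_f' * (2Nf)^b
2Nf = (sigma_a/sigma_f')^(1/b)
2Nf = (295/428)^(1/-0.116)
2Nf = 24.733807
Nf = 12.37


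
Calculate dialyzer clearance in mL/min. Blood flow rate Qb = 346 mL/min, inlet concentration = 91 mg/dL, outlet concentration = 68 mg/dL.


K = Qb * (Cb_in - Cb_out) / Cb_in
K = 346 * (91 - 68) / 91
K = 87.45 mL/min


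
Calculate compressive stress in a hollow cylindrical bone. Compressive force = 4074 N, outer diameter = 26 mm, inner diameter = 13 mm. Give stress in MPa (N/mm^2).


A = pi*(r_o^2 - r_i^2)
r_o = 13 mm, r_i = 6.5 mm
A = 398.197 mm^2
sigma = F/A = 4074 / 398.197
sigma = 10.23 MPa


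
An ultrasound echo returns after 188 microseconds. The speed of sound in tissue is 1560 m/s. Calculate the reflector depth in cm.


depth = c * t / 2
t = 188 us = 1.8800e-04 s
depth = 1560 * 1.8800e-04 / 2
depth = 0.14664 m = 14.664 cm


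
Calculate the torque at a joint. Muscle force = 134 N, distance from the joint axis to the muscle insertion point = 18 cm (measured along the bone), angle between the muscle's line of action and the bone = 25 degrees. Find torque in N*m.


Torque = F * d * sin(theta)   (moment arm = d*sin(theta))
d = 18 cm = 0.18 m
Torque = 134 * 0.18 * sin(25)
Torque = 10.19 N*m


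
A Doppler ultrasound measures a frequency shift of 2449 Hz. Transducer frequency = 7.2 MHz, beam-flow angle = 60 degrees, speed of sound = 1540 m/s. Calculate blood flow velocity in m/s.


v = fd * c / (2 * f0 * cos(theta))
v = 2449 * 1540 / (2 * 7.2000e+06 * cos(60))
v = 0.5238 m/s


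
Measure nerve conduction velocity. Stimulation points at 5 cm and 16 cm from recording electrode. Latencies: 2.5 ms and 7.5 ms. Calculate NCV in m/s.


Distance = (16 - 5) / 100 = 0.11 m
dt = (7.5 - 2.5) / 1000 = 0.005 s
NCV = dist / dt = 22 m/s


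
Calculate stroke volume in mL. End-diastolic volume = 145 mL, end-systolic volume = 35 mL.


SV = EDV - ESV
SV = 145 - 35
SV = 110 mL


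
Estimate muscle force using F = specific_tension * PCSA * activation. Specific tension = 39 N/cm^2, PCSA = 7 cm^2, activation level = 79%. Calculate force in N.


F = sigma * PCSA * activation
F = 39 * 7 * 0.79
F = 215.7 N


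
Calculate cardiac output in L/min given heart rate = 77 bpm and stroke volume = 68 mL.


CO = HR * SV
CO = 77 * 68 / 1000
CO = 5.236 L/min


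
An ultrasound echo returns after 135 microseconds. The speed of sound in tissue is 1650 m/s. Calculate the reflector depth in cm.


depth = c * t / 2
t = 135 us = 1.3500e-04 s
depth = 1650 * 1.3500e-04 / 2
depth = 0.111375 m = 11.1375 cm


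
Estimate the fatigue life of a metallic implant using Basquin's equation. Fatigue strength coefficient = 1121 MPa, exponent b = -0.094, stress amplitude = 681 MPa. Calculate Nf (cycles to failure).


sigma_a = sigma_f' * (2Nf)^b
2Nf = (sigma_a/sigma_f')^(1/b)
2Nf = (681/1121)^(1/-0.094)
2Nf = 200.79367
Nf = 100.4


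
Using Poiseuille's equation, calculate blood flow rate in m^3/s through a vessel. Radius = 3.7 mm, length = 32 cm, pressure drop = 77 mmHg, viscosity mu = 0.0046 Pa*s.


Q = pi*r^4*dP / (8*mu*L)
r = 0.0037 m, L = 0.32 m
dP = 77 mmHg = 10265.794 Pa
Q = 5.1328e-04 m^3/s


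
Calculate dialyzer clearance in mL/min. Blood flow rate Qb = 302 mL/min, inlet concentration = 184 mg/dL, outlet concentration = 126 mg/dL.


K = Qb * (Cb_in - Cb_out) / Cb_in
K = 302 * (184 - 126) / 184
K = 95.2 mL/min


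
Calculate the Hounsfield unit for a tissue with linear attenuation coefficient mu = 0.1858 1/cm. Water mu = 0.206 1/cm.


HU = ((mu_tissue - mu_water) / mu_water) * 1000
HU = ((0.1858 - 0.206) / 0.206) * 1000
HU = -98.06


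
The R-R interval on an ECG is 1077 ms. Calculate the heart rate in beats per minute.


HR = 60 / RR_interval(s)
RR = 1077 ms = 1.077 s
HR = 60 / 1.077 = 55.71 bpm


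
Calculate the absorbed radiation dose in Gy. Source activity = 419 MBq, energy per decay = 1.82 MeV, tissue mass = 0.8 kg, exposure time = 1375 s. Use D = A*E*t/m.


A = 419 MBq = 4.1900e+08 Bq
E = 1.82 MeV = 2.91564e-13 J
D = A*E*t/m = 4.1900e+08*2.91564e-13*1375/0.8
D = 0.21 Gy


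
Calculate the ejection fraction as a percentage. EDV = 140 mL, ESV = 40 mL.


SV = EDV - ESV = 140 - 40 = 100 mL
EF = SV/EDV * 100 = 100/140 * 100
EF = 71.43%


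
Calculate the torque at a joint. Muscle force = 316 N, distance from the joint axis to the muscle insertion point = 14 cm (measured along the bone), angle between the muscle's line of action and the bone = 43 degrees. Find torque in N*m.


Torque = F * d * sin(theta)   (moment arm = d*sin(theta))
d = 14 cm = 0.14 m
Torque = 316 * 0.14 * sin(43)
Torque = 30.17 N*m


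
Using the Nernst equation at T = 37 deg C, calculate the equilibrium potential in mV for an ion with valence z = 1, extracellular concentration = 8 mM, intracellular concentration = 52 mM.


E = (RT/(zF)) * ln(C_out/C_in)
T = 37 + 273.15 = 310.15 K
E = (8.314 * 310.15 / (1 * 96485)) * ln(8/52)
E = -50.02 mV


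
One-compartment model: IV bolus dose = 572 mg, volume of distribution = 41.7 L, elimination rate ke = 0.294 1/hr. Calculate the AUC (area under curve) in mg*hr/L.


C0 = Dose/Vd = 572/41.7 = 13.717 mg/L
AUC = C0/ke = 13.717/0.294
AUC = 46.66 mg*hr/L


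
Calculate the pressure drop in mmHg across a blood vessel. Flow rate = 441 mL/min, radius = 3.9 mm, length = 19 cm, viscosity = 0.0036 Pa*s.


dP = 8*mu*L*Q / (pi*r^4)
Q = 441 mL/min = 7.35e-06 m^3/s
dP = 55.3382 Pa = 55.3382 / 133.322 mmHg = 0.4151 mmHg


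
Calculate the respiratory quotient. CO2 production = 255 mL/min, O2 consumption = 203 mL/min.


RQ = VCO2 / VO2
RQ = 255 / 203
RQ = 1.256


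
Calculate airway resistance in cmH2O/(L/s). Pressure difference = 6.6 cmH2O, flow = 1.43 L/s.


R = dP / flow
R = 6.6 / 1.43
R = 4.615 cmH2O/(L/s)


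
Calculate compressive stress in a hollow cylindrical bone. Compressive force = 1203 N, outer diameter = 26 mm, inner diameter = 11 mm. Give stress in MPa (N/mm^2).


A = pi*(r_o^2 - r_i^2)
r_o = 13 mm, r_i = 5.5 mm
A = 435.896 mm^2
sigma = F/A = 1203 / 435.896
sigma = 2.76 MPa


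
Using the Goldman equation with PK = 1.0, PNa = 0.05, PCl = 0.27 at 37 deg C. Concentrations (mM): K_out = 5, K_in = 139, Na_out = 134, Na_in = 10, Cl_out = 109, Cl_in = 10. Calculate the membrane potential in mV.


Vm = (RT/F)*ln((PK*Ko + PNa*Nao + PCl*Cli)/(PK*Ki + PNa*Nai + PCl*Clo))
Numer = 14.4, Denom = 168.93
Vm = -65.8 mV


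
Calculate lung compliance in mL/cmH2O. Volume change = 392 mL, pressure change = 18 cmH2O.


C = dV / dP
C = 392 / 18
C = 21.78 mL/cmH2O


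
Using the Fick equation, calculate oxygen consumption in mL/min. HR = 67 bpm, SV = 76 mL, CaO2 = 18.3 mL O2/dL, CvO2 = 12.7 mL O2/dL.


CO = HR*SV = 67*76/1000 = 5.092 L/min
a-v O2 diff = 18.3 - 12.7 = 5.6 mL/dL
VO2 = CO * (CaO2-CvO2) * 10 dL/L
VO2 = 5.092 * 5.6 * 10
VO2 = 285.2 mL/min


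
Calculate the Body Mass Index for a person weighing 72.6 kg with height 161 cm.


BMI = weight / height^2
height = 161 cm = 1.61 m
BMI = 72.6 / 1.61^2
BMI = 28.01 kg/m^2


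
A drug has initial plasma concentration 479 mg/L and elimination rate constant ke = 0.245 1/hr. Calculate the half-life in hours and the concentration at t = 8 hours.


t_half = ln(2) / ke = 0.693147 / 0.245 = 2.829 hr
C(t) = C0 * exp(-ke*t) = 479 * exp(-0.245*8)
C(8) = 67.47 mg/L


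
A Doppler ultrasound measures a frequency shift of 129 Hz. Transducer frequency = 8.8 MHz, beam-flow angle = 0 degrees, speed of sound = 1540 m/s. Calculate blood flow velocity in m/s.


v = fd * c / (2 * f0 * cos(theta))
v = 129 * 1540 / (2 * 8.8000e+06 * cos(0))
v = 0.01129 m/s


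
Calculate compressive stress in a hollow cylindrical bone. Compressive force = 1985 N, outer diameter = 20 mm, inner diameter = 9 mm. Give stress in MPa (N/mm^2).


A = pi*(r_o^2 - r_i^2)
r_o = 10 mm, r_i = 4.5 mm
A = 250.542 mm^2
sigma = F/A = 1985 / 250.542
sigma = 7.923 MPa


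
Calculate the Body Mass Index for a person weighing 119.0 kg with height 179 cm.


BMI = weight / height^2
height = 179 cm = 1.79 m
BMI = 119.0 / 1.79^2
BMI = 37.14 kg/m^2


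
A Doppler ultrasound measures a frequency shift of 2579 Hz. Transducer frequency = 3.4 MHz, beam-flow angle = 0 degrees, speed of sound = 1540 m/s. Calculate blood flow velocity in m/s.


v = fd * c / (2 * f0 * cos(theta))
v = 2579 * 1540 / (2 * 3.4000e+06 * cos(0))
v = 0.5841 m/s


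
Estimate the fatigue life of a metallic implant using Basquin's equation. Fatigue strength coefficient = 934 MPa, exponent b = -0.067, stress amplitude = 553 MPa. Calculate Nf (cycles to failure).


sigma_a = sigma_f' * (2Nf)^b
2Nf = (sigma_a/sigma_f')^(1/b)
2Nf = (553/934)^(1/-0.067)
2Nf = 2496.5454
Nf = 1248


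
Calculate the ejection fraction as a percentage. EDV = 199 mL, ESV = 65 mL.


SV = EDV - ESV = 199 - 65 = 134 mL
EF = SV/EDV * 100 = 134/199 * 100
EF = 67.34%


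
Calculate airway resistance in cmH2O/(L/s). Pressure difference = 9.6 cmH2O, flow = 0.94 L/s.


R = dP / flow
R = 9.6 / 0.94
R = 10.21 cmH2O/(L/s)


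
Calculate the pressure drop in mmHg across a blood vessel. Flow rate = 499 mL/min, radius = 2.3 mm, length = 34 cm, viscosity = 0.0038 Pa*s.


dP = 8*mu*L*Q / (pi*r^4)
Q = 499 mL/min = 8.31667e-06 m^3/s
dP = 977.779 Pa = 977.779 / 133.322 mmHg = 7.334 mmHg


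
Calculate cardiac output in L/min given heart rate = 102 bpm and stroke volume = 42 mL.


CO = HR * SV
CO = 102 * 42 / 1000
CO = 4.284 L/min


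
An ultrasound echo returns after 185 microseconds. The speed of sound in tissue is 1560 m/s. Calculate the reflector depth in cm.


depth = c * t / 2
t = 185 us = 1.8500e-04 s
depth = 1560 * 1.8500e-04 / 2
depth = 0.1443 m = 14.43 cm


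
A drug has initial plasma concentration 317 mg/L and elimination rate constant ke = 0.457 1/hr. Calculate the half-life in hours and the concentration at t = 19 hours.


t_half = ln(2) / ke = 0.693147 / 0.457 = 1.517 hr
C(t) = C0 * exp(-ke*t) = 317 * exp(-0.457*19)
C(19) = 0.05371 mg/L


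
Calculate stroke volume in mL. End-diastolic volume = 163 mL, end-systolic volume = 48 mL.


SV = EDV - ESV
SV = 163 - 48
SV = 115 mL


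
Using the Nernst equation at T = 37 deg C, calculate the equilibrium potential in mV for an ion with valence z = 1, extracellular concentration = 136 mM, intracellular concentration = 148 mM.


E = (RT/(zF)) * ln(C_out/C_in)
T = 37 + 273.15 = 310.15 K
E = (8.314 * 310.15 / (1 * 96485)) * ln(136/148)
E = -2.26 mV


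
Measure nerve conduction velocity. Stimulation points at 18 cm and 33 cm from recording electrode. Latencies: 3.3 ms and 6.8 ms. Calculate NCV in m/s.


Distance = (33 - 18) / 100 = 0.15 m
dt = (6.8 - 3.3) / 1000 = 0.0035 s
NCV = dist / dt = 42.86 m/s


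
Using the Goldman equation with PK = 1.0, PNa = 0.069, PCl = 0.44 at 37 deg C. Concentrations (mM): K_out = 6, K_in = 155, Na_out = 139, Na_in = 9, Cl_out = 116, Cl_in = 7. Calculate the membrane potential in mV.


Vm = (RT/F)*ln((PK*Ko + PNa*Nao + PCl*Cli)/(PK*Ki + PNa*Nai + PCl*Clo))
Numer = 18.671, Denom = 206.661
Vm = -64.25 mV


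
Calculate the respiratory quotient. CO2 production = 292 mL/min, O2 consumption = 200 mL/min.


RQ = VCO2 / VO2
RQ = 292 / 200
RQ = 1.46


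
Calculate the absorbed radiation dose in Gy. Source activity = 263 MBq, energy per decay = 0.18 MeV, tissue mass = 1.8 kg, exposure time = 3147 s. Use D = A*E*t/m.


A = 263 MBq = 2.6300e+08 Bq
E = 0.18 MeV = 2.8836e-14 J
D = A*E*t/m = 2.6300e+08*2.8836e-14*3147/1.8
D = 0.01326 Gy


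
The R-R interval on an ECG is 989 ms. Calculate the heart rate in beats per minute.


HR = 60 / RR_interval(s)
RR = 989 ms = 0.989 s
HR = 60 / 0.989 = 60.67 bpm


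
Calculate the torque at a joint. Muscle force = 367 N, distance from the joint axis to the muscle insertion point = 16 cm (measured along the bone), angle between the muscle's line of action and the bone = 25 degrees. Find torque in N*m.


Torque = F * d * sin(theta)   (moment arm = d*sin(theta))
d = 16 cm = 0.16 m
Torque = 367 * 0.16 * sin(25)
Torque = 24.82 N*m


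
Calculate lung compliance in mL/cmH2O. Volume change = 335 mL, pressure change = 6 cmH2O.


C = dV / dP
C = 335 / 6
C = 55.83 mL/cmH2O


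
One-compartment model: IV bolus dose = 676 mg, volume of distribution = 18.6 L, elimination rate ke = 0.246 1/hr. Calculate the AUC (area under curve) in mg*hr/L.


C0 = Dose/Vd = 676/18.6 = 36.3441 mg/L
AUC = C0/ke = 36.3441/0.246
AUC = 147.7 mg*hr/L


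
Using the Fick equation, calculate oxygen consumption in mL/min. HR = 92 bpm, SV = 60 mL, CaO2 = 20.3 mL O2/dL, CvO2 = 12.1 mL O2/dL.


CO = HR*SV = 92*60/1000 = 5.52 L/min
a-v O2 diff = 20.3 - 12.1 = 8.2 mL/dL
VO2 = CO * (CaO2-CvO2) * 10 dL/L
VO2 = 5.52 * 8.2 * 10
VO2 = 452.6 mL/min


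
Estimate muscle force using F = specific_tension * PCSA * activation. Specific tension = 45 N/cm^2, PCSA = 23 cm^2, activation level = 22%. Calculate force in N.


F = sigma * PCSA * activation
F = 45 * 23 * 0.22
F = 227.7 N


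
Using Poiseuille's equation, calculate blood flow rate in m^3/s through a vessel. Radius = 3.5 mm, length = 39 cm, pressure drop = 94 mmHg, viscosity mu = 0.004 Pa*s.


Q = pi*r^4*dP / (8*mu*L)
r = 0.0035 m, L = 0.39 m
dP = 94 mmHg = 12532.268 Pa
Q = 4.7341e-04 m^3/s


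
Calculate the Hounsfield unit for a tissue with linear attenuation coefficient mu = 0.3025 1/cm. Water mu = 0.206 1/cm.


HU = ((mu_tissue - mu_water) / mu_water) * 1000
HU = ((0.3025 - 0.206) / 0.206) * 1000
HU = 468.4


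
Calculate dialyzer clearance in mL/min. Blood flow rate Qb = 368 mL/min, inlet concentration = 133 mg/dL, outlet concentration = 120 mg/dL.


K = Qb * (Cb_in - Cb_out) / Cb_in
K = 368 * (133 - 120) / 133
K = 35.97 mL/min


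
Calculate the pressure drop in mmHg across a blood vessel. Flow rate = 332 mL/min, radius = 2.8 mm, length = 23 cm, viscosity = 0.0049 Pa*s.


dP = 8*mu*L*Q / (pi*r^4)
Q = 332 mL/min = 5.53333e-06 m^3/s
dP = 258.356 Pa = 258.356 / 133.322 mmHg = 1.938 mmHg


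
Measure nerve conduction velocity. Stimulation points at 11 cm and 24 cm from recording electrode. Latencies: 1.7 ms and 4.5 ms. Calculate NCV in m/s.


Distance = (24 - 11) / 100 = 0.13 m
dt = (4.5 - 1.7) / 1000 = 0.0028 s
NCV = dist / dt = 46.43 m/s


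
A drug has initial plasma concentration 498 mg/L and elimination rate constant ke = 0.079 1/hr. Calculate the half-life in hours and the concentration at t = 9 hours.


t_half = ln(2) / ke = 0.693147 / 0.079 = 8.774 hr
C(t) = C0 * exp(-ke*t) = 498 * exp(-0.079*9)
C(9) = 244.6 mg/L


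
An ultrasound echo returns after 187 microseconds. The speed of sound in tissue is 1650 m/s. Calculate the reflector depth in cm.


depth = c * t / 2
t = 187 us = 1.8700e-04 s
depth = 1650 * 1.8700e-04 / 2
depth = 0.154275 m = 15.4275 cm


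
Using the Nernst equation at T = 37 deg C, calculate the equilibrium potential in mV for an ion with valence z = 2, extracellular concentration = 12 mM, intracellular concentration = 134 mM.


E = (RT/(zF)) * ln(C_out/C_in)
T = 37 + 273.15 = 310.15 K
E = (8.314 * 310.15 / (2 * 96485)) * ln(12/134)
E = -32.24 mV


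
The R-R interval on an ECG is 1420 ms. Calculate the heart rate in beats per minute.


HR = 60 / RR_interval(s)
RR = 1420 ms = 1.42 s
HR = 60 / 1.42 = 42.25 bpm


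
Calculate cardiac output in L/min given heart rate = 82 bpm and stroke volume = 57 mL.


CO = HR * SV
CO = 82 * 57 / 1000
CO = 4.674 L/min


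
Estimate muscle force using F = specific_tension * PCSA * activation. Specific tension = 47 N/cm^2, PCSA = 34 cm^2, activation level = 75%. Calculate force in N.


F = sigma * PCSA * activation
F = 47 * 34 * 0.75
F = 1198 N


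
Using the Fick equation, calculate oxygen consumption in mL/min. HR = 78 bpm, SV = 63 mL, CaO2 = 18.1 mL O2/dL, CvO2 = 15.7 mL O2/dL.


CO = HR*SV = 78*63/1000 = 4.914 L/min
a-v O2 diff = 18.1 - 15.7 = 2.4 mL/dL
VO2 = CO * (CaO2-CvO2) * 10 dL/L
VO2 = 4.914 * 2.4 * 10
VO2 = 117.9 mL/min


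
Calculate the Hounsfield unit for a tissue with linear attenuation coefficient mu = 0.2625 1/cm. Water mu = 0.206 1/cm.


HU = ((mu_tissue - mu_water) / mu_water) * 1000
HU = ((0.2625 - 0.206) / 0.206) * 1000
HU = 274.3


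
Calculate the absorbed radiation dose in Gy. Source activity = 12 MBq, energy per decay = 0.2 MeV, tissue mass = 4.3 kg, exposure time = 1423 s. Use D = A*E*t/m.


A = 12 MBq = 1.2000e+07 Bq
E = 0.2 MeV = 3.204e-14 J
D = A*E*t/m = 1.2000e+07*3.204e-14*1423/4.3
D = 1.2724e-04 Gy


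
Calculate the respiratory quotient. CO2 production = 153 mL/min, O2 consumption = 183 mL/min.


RQ = VCO2 / VO2
RQ = 153 / 183
RQ = 0.8361


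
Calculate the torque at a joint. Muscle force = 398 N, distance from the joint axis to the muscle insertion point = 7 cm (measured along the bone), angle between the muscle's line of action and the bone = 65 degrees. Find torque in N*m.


Torque = F * d * sin(theta)   (moment arm = d*sin(theta))
d = 7 cm = 0.07 m
Torque = 398 * 0.07 * sin(65)
Torque = 25.25 N*m


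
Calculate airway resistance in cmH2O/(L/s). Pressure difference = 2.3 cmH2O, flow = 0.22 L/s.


R = dP / flow
R = 2.3 / 0.22
R = 10.45 cmH2O/(L/s)


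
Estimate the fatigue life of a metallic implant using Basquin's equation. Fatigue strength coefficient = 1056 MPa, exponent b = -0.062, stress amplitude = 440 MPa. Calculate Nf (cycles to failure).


sigma_a = sigma_f' * (2Nf)^b
2Nf = (sigma_a/sigma_f')^(1/b)
2Nf = (440/1056)^(1/-0.062)
2Nf = 1356561.2
Nf = 6.783e+05


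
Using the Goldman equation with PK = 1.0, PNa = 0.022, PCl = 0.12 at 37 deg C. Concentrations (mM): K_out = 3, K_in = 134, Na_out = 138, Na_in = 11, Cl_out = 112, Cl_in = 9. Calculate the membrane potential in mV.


Vm = (RT/F)*ln((PK*Ko + PNa*Nao + PCl*Cli)/(PK*Ki + PNa*Nai + PCl*Clo))
Numer = 7.116, Denom = 147.682
Vm = -81.05 mV


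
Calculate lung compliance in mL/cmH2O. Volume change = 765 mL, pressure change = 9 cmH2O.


C = dV / dP
C = 765 / 9
C = 85 mL/cmH2O


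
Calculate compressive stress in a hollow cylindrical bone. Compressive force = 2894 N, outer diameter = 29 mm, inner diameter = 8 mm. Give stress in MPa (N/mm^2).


A = pi*(r_o^2 - r_i^2)
r_o = 14.5 mm, r_i = 4 mm
A = 610.254 mm^2
sigma = F/A = 2894 / 610.254
sigma = 4.742 MPa


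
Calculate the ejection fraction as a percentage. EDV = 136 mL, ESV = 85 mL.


SV = EDV - ESV = 136 - 85 = 51 mL
EF = SV/EDV * 100 = 51/136 * 100
EF = 37.5%


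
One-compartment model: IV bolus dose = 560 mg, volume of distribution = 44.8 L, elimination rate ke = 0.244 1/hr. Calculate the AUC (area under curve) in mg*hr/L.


C0 = Dose/Vd = 560/44.8 = 12.5 mg/L
AUC = C0/ke = 12.5/0.244
AUC = 51.23 mg*hr/L


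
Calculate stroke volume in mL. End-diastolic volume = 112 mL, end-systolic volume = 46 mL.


SV = EDV - ESV
SV = 112 - 46
SV = 66 mL


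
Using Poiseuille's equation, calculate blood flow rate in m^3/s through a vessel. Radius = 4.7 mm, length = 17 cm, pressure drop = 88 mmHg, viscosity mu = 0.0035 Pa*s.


Q = pi*r^4*dP / (8*mu*L)
r = 0.0047 m, L = 0.17 m
dP = 88 mmHg = 11732.336 Pa
Q = 0.003778 m^3/s


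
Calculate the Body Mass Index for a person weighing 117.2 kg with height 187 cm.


BMI = weight / height^2
height = 187 cm = 1.87 m
BMI = 117.2 / 1.87^2
BMI = 33.52 kg/m^2


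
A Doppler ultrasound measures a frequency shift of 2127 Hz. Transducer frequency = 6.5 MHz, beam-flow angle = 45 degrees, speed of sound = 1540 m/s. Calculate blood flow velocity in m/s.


v = fd * c / (2 * f0 * cos(theta))
v = 2127 * 1540 / (2 * 6.5000e+06 * cos(45))
v = 0.3563 m/s


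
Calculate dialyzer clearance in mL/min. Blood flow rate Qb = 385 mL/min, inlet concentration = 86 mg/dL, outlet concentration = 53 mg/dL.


K = Qb * (Cb_in - Cb_out) / Cb_in
K = 385 * (86 - 53) / 86
K = 147.7 mL/min


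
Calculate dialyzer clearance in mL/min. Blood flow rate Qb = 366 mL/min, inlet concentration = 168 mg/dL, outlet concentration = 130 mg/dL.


K = Qb * (Cb_in - Cb_out) / Cb_in
K = 366 * (168 - 130) / 168
K = 82.79 mL/min


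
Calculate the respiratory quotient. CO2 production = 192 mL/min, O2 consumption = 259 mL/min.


RQ = VCO2 / VO2
RQ = 192 / 259
RQ = 0.7413


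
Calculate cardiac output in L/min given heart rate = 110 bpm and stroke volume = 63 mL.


CO = HR * SV
CO = 110 * 63 / 1000
CO = 6.93 L/min


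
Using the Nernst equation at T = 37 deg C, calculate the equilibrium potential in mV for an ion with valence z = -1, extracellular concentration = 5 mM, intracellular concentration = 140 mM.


E = (RT/(zF)) * ln(C_out/C_in)
T = 37 + 273.15 = 310.15 K
E = (8.314 * 310.15 / (-1 * 96485)) * ln(5/140)
E = 89.05 mV


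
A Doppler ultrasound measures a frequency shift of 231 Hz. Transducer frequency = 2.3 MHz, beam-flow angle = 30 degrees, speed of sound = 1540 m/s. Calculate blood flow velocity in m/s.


v = fd * c / (2 * f0 * cos(theta))
v = 231 * 1540 / (2 * 2.3000e+06 * cos(30))
v = 0.0893 m/s


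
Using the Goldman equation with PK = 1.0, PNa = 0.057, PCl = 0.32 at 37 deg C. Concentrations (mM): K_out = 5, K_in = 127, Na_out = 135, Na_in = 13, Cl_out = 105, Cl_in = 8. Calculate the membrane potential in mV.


Vm = (RT/F)*ln((PK*Ko + PNa*Nao + PCl*Cli)/(PK*Ki + PNa*Nai + PCl*Clo))
Numer = 15.255, Denom = 161.341
Vm = -63.03 mV


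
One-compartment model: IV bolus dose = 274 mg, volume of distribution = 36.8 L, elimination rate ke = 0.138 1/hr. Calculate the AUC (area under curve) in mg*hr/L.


C0 = Dose/Vd = 274/36.8 = 7.44565 mg/L
AUC = C0/ke = 7.44565/0.138
AUC = 53.95 mg*hr/L


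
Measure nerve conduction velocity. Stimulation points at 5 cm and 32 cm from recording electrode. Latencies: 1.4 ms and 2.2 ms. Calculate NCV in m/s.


Distance = (32 - 5) / 100 = 0.27 m
dt = (2.2 - 1.4) / 1000 = 8.0000e-04 s
NCV = dist / dt = 337.5 m/s


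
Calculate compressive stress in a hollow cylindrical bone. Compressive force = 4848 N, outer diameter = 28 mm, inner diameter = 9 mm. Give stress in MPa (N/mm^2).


A = pi*(r_o^2 - r_i^2)
r_o = 14 mm, r_i = 4.5 mm
A = 552.135 mm^2
sigma = F/A = 4848 / 552.135
sigma = 8.78 MPa


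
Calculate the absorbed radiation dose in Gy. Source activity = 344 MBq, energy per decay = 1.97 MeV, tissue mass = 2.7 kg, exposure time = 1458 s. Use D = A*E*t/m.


A = 344 MBq = 3.4400e+08 Bq
E = 1.97 MeV = 3.15594e-13 J
D = A*E*t/m = 3.4400e+08*3.15594e-13*1458/2.7
D = 0.05862 Gy


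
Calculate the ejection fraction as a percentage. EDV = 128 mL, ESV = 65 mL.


SV = EDV - ESV = 128 - 65 = 63 mL
EF = SV/EDV * 100 = 63/128 * 100
EF = 49.22%


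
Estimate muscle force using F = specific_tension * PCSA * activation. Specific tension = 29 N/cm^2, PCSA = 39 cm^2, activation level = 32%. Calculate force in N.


F = sigma * PCSA * activation
F = 29 * 39 * 0.32
F = 361.9 N


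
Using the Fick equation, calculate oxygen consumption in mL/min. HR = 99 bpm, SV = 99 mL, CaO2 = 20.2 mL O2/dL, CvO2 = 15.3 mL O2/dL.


CO = HR*SV = 99*99/1000 = 9.801 L/min
a-v O2 diff = 20.2 - 15.3 = 4.9 mL/dL
VO2 = CO * (CaO2-CvO2) * 10 dL/L
VO2 = 9.801 * 4.9 * 10
VO2 = 480.2 mL/min


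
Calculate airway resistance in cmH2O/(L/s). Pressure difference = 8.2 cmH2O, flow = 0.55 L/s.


R = dP / flow
R = 8.2 / 0.55
R = 14.91 cmH2O/(L/s)


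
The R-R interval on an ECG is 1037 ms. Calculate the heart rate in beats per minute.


HR = 60 / RR_interval(s)
RR = 1037 ms = 1.037 s
HR = 60 / 1.037 = 57.86 bpm


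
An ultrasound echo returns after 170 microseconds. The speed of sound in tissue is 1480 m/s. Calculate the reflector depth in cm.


depth = c * t / 2
t = 170 us = 1.7000e-04 s
depth = 1480 * 1.7000e-04 / 2
depth = 0.1258 m = 12.58 cm


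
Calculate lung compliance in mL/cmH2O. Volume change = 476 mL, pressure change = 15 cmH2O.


C = dV / dP
C = 476 / 15
C = 31.73 mL/cmH2O


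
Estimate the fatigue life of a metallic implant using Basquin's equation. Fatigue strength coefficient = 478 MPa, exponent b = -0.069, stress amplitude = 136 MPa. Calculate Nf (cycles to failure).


sigma_a = sigma_f' * (2Nf)^b
2Nf = (sigma_a/sigma_f')^(1/b)
2Nf = (136/478)^(1/-0.069)
2Nf = 81551999
Nf = 4.0776e+07


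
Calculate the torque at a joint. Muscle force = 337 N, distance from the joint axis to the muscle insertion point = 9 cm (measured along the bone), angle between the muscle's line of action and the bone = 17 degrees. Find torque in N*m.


Torque = F * d * sin(theta)   (moment arm = d*sin(theta))
d = 9 cm = 0.09 m
Torque = 337 * 0.09 * sin(17)
Torque = 8.868 N*m


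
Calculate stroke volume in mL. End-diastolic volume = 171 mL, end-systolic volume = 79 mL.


SV = EDV - ESV
SV = 171 - 79
SV = 92 mL


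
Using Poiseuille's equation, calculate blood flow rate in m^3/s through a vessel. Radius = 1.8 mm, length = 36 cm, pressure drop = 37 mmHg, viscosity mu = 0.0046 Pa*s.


Q = pi*r^4*dP / (8*mu*L)
r = 0.0018 m, L = 0.36 m
dP = 37 mmHg = 4932.914 Pa
Q = 1.2280e-05 m^3/s


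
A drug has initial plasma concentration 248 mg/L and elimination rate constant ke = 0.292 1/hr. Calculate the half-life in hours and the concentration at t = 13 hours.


t_half = ln(2) / ke = 0.693147 / 0.292 = 2.374 hr
C(t) = C0 * exp(-ke*t) = 248 * exp(-0.292*13)
C(13) = 5.57 mg/L


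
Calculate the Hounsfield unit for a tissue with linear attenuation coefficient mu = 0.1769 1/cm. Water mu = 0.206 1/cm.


HU = ((mu_tissue - mu_water) / mu_water) * 1000
HU = ((0.1769 - 0.206) / 0.206) * 1000
HU = -141.3


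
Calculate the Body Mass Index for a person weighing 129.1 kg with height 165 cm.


BMI = weight / height^2
height = 165 cm = 1.65 m
BMI = 129.1 / 1.65^2
BMI = 47.42 kg/m^2


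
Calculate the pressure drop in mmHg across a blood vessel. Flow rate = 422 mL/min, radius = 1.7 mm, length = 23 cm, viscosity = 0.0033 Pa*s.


dP = 8*mu*L*Q / (pi*r^4)
Q = 422 mL/min = 7.03333e-06 m^3/s
dP = 1627.6 Pa = 1627.6 / 133.322 mmHg = 12.21 mmHg


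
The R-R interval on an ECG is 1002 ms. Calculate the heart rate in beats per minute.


HR = 60 / RR_interval(s)
RR = 1002 ms = 1.002 s
HR = 60 / 1.002 = 59.88 bpm


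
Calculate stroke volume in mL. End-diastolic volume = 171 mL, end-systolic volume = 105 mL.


SV = EDV - ESV
SV = 171 - 105
SV = 66 mL


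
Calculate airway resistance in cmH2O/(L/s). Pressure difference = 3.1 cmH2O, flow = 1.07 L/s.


R = dP / flow
R = 3.1 / 1.07
R = 2.897 cmH2O/(L/s)


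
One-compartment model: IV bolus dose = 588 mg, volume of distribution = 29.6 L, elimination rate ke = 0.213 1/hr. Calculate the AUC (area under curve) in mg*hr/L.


C0 = Dose/Vd = 588/29.6 = 19.8649 mg/L
AUC = C0/ke = 19.8649/0.213
AUC = 93.26 mg*hr/L


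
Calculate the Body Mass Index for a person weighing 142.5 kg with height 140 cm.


BMI = weight / height^2
height = 140 cm = 1.4 m
BMI = 142.5 / 1.4^2
BMI = 72.7 kg/m^2


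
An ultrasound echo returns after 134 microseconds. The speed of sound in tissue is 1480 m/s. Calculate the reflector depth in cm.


depth = c * t / 2
t = 134 us = 1.3400e-04 s
depth = 1480 * 1.3400e-04 / 2
depth = 0.09916 m = 9.916 cm


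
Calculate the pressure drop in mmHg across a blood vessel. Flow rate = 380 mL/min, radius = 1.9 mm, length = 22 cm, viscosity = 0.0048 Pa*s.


dP = 8*mu*L*Q / (pi*r^4)
Q = 380 mL/min = 6.33333e-06 m^3/s
dP = 1306.84 Pa = 1306.84 / 133.322 mmHg = 9.802 mmHg


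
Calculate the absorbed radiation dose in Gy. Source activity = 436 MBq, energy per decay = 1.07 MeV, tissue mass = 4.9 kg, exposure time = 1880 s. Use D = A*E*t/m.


A = 436 MBq = 4.3600e+08 Bq
E = 1.07 MeV = 1.71414e-13 J
D = A*E*t/m = 4.3600e+08*1.71414e-13*1880/4.9
D = 0.02867 Gy


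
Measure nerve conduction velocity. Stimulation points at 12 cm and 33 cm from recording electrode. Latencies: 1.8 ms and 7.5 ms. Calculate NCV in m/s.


Distance = (33 - 12) / 100 = 0.21 m
dt = (7.5 - 1.8) / 1000 = 0.0057 s
NCV = dist / dt = 36.84 m/s


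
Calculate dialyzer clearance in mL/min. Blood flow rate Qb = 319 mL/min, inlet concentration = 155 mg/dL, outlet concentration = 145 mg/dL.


K = Qb * (Cb_in - Cb_out) / Cb_in
K = 319 * (155 - 145) / 155
K = 20.58 mL/min


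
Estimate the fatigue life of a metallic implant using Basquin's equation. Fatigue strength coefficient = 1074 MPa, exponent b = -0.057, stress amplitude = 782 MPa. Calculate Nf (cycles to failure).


sigma_a = sigma_f' * (2Nf)^b
2Nf = (sigma_a/sigma_f')^(1/b)
2Nf = (782/1074)^(1/-0.057)
2Nf = 261.51734
Nf = 130.8


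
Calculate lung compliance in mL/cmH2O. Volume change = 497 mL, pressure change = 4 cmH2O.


C = dV / dP
C = 497 / 4
C = 124.2 mL/cmH2O


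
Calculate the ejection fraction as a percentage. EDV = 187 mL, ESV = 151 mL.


SV = EDV - ESV = 187 - 151 = 36 mL
EF = SV/EDV * 100 = 36/187 * 100
EF = 19.25%


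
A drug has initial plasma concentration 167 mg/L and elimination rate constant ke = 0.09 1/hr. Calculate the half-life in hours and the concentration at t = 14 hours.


t_half = ln(2) / ke = 0.693147 / 0.09 = 7.702 hr
C(t) = C0 * exp(-ke*t) = 167 * exp(-0.09*14)
C(14) = 47.37 mg/L


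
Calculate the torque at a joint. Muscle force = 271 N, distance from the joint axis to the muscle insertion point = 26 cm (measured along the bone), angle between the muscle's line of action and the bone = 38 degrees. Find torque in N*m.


Torque = F * d * sin(theta)   (moment arm = d*sin(theta))
d = 26 cm = 0.26 m
Torque = 271 * 0.26 * sin(38)
Torque = 43.38 N*m
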